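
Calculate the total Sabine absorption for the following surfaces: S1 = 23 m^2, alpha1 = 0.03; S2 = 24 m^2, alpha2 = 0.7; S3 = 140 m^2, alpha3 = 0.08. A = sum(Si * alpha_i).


23 * 0.03 = 0.69
24 * 0.7 = 16.8
140 * 0.08 = 11.2
A_total = 0.69 + 16.8 + 11.2 = 28.69 m^2


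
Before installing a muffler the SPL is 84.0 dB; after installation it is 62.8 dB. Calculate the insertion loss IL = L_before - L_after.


Insertion loss = SPL without muffler - SPL with muffler
IL = 84.0 - 62.8 = 21.2 dB


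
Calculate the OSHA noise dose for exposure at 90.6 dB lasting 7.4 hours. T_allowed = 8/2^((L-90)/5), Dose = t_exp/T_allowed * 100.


T_allowed = 8 / 2^((90.6 - 90)/5) = 7.3615 hr
Dose = 7.4 / 7.3615 * 100 = 100.52 %


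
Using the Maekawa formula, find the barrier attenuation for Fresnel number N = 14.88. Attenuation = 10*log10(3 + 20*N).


3 + 20*N = 3 + 20*14.88 = 300.6
Att = 10*log10(300.6) = 24.78 dB


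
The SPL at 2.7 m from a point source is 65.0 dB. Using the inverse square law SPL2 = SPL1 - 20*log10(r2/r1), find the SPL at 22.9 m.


r2/r1 = 22.9/2.7 = 8.48148
Correction = 20*log10(8.48148) = 18.5694 dB
SPL2 = 65.0 - 18.5694 = 46.431 dB


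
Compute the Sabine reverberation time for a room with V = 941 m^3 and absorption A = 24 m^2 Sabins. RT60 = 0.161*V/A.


RT60 = 0.161 * 941 / 24 = 6.3125 s


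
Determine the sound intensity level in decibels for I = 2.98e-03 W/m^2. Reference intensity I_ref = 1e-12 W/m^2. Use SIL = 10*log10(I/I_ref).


I / I_ref = 2.98e-03 / 1e-12 = 2.98e+09
SIL = 10 * log10(2.98e+09) = 94.742 dB


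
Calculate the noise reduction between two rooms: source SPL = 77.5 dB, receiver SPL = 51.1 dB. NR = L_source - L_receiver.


NR = L_source - L_receiver (difference between source and receiving room levels)
NR = 77.5 - 51.1 = 26.4 dB


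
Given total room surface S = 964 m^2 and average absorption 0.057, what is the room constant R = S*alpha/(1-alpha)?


R = 964 * 0.057 / (1 - 0.057) = 58.269 m^2


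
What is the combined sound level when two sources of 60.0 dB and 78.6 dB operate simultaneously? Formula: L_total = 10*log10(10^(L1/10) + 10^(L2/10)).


10^(60.0/10) = 1e+06
10^(78.6/10) = 7.24436e+07
Sum = 1e+06 + 7.24436e+07 = 7.34436e+07
L_total = 10*log10(7.34436e+07) = 78.66 dB


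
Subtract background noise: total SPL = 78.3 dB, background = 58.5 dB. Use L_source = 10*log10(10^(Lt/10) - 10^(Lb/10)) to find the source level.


10^(78.3/10) = 6.76083e+07
10^(58.5/10) = 707946
Difference = 6.76083e+07 - 707946 = 6.69004e+07
L_source = 10*log10(6.69004e+07) = 78.254 dB


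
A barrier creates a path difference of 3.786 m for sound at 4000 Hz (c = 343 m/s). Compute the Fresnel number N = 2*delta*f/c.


N = 2*delta*f/c = 2*delta/lambda, where lambda = c/f
lambda = 343 / 4000 = 0.08575 m
N = 2 * 3.786 / 0.08575 = 88.303


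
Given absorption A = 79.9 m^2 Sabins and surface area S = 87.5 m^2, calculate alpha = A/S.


Absorption coefficient = absorbed power / incident power
alpha = A / S = 79.9 / 87.5 = 0.91314


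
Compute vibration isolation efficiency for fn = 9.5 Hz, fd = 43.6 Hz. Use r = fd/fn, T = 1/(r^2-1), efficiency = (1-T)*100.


r = 43.6 / 9.5 = 4.58947
r^2 - 1 = 4.58947^2 - 1 = 20.0632
T = 1/20.0632 = 0.0498425
Efficiency = (1 - 0.0498425)*100 = 95.016 %


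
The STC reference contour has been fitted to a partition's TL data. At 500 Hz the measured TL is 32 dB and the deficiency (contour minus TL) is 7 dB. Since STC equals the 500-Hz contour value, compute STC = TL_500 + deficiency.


By ASTM E413, STC = value of the fitted reference contour at 500 Hz.
Contour value at 500 Hz = TL_500 + deficiency = 32 + 7 = 39
STC = 39


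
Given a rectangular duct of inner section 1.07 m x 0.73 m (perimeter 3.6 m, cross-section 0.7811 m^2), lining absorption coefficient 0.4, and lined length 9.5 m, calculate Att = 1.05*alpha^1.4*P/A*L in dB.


alpha^1.4 = 0.4^1.4 = 0.277258
Attenuation rate = 1.05 * alpha^1.4 * P / A
= 1.05 * 0.277258 * 3.6 / 0.7811 = 1.34174 dB/m
Total Att = 1.34174 * 9.5 = 12.747 dB


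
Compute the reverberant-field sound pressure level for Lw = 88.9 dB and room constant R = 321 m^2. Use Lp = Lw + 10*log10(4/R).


4/R = 4/321 = 0.0124611
Lp = 88.9 + 10*log10(0.0124611) = 69.856 dB


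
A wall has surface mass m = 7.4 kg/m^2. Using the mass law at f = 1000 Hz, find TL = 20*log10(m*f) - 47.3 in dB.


m * f = 7.4 * 1000 = 7400
20*log10(7400) = 77.3846 dB
TL = 77.3846 - 47.3 = 30.085 dB


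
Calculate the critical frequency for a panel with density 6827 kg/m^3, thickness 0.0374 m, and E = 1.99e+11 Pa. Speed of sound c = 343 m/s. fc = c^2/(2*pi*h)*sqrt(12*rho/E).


12*rho/E = 12*6827/1.99e+11 = 4.11678e-07
sqrt(12*rho/E) = sqrt(4.11678e-07) = 0.000641621
c^2/(2*pi*h) = 343^2/(2*pi*0.0374) = 500653
fc = 500653 * 0.000641621 = 321.23 Hz


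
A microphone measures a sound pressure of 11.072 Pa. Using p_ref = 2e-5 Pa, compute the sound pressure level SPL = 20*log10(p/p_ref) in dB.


p / p_ref = 11.072 / 2e-5 = 553600
SPL = 20 * log10(553600) = 114.86 dB


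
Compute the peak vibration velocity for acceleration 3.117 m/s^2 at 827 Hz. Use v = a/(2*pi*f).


omega = 2*pi*f = 2*pi*827 = 5196.19 rad/s
v = a / omega = 3.117 / 5196.19 = 0.00059986 m/s


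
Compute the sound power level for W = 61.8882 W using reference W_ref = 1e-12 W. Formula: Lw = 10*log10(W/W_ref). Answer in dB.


W / W_ref = 61.8882 / 1e-12 = 6.18882e+13
Lw = 10 * log10(6.18882e+13) = 137.92 dB


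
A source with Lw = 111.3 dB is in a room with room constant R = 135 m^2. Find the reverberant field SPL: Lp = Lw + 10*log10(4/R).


4/R = 4/135 = 0.0296296
Lp = 111.3 + 10*log10(0.0296296) = 96.017 dB


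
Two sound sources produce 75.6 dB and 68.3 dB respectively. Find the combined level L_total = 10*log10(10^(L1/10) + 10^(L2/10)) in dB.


10^(75.6/10) = 3.63078e+07
10^(68.3/10) = 6.76083e+06
Sum = 3.63078e+07 + 6.76083e+06 = 4.30686e+07
L_total = 10*log10(4.30686e+07) = 76.342 dB


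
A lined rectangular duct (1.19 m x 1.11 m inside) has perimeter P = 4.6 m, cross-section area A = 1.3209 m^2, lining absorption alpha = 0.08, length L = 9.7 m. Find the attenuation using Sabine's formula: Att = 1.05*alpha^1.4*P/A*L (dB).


alpha^1.4 = 0.08^1.4 = 0.029129
Attenuation rate = 1.05 * alpha^1.4 * P / A
= 1.05 * 0.029129 * 4.6 / 1.3209 = 0.106513 dB/m
Total Att = 0.106513 * 9.7 = 1.0332 dB


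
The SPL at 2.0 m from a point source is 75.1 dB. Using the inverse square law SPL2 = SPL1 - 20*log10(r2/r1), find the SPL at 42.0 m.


r2/r1 = 42.0/2.0 = 21
Correction = 20*log10(21) = 26.4444 dB
SPL2 = 75.1 - 26.4444 = 48.656 dB


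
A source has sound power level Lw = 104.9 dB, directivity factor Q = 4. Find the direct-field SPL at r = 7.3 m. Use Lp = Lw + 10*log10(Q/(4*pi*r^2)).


4*pi*r^2 = 4*pi*7.3^2 = 669.662 m^2
Q / (4*pi*r^2) = 4 / 669.662 = 0.00597316
Lp = 104.9 + 10*log10(0.00597316) = 82.662 dB


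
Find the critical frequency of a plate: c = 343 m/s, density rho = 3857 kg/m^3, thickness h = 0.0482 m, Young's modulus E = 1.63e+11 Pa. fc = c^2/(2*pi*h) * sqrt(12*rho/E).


12*rho/E = 12*3857/1.63e+11 = 2.83951e-07
sqrt(12*rho/E) = sqrt(2.83951e-07) = 0.000532871
c^2/(2*pi*h) = 343^2/(2*pi*0.0482) = 388473
fc = 388473 * 0.000532871 = 207.01 Hz


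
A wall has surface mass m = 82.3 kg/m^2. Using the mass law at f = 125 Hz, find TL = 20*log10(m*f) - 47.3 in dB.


m * f = 82.3 * 125 = 10287.5
20*log10(10287.5) = 80.2462 dB
TL = 80.2462 - 47.3 = 32.946 dB


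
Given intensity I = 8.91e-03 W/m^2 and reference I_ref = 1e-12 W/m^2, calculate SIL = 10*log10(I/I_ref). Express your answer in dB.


I / I_ref = 8.91e-03 / 1e-12 = 8.91e+09
SIL = 10 * log10(8.91e+09) = 99.499 dB


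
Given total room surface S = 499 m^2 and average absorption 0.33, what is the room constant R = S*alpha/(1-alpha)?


R = 499 * 0.33 / (1 - 0.33) = 245.78 m^2


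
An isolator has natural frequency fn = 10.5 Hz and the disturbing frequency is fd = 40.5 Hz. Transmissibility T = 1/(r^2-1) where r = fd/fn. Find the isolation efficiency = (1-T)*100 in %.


r = 40.5 / 10.5 = 3.85714
r^2 - 1 = 3.85714^2 - 1 = 13.8775
T = 1/13.8775 = 0.0720591
Efficiency = (1 - 0.0720591)*100 = 92.794 %


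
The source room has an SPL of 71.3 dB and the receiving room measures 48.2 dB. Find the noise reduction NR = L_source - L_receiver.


NR = L_source - L_receiver (difference between source and receiving room levels)
NR = 71.3 - 48.2 = 23.1 dB


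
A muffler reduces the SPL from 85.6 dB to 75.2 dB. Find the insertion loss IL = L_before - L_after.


Insertion loss = SPL without muffler - SPL with muffler
IL = 85.6 - 75.2 = 10.4 dB


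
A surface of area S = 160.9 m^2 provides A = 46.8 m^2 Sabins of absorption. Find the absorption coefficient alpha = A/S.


Absorption coefficient = absorbed power / incident power
alpha = A / S = 46.8 / 160.9 = 0.29086


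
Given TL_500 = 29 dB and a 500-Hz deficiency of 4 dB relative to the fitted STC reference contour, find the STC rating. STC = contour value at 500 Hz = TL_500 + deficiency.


By ASTM E413, STC = value of the fitted reference contour at 500 Hz.
Contour value at 500 Hz = TL_500 + deficiency = 29 + 4 = 33
STC = 33


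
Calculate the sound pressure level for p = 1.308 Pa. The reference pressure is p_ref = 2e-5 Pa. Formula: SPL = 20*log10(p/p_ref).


p / p_ref = 1.308 / 2e-5 = 65400
SPL = 20 * log10(65400) = 96.312 dB


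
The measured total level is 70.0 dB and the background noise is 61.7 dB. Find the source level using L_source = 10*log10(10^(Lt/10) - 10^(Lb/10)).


10^(70.0/10) = 1e+07
10^(61.7/10) = 1.47911e+06
Difference = 1e+07 - 1.47911e+06 = 8.52089e+06
L_source = 10*log10(8.52089e+06) = 69.305 dB


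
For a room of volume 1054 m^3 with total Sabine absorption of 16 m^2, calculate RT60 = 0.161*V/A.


RT60 = 0.161 * 1054 / 16 = 10.606 s


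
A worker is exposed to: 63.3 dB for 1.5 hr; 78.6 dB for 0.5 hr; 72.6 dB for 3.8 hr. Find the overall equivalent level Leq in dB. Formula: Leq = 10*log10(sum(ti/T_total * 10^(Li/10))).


T_total = 1.5 + 0.5 + 3.8 = 5.8 hr
(1.5/5.8) * 10^(63.3/10) = 552921
(0.5/5.8) * 10^(78.6/10) = 6.24514e+06
(3.8/5.8) * 10^(72.6/10) = 1.19222e+07
Sum = 552921 + 6.24514e+06 + 1.19222e+07 = 1.87203e+07
Leq = 10*log10(1.87203e+07) = 72.723 dB


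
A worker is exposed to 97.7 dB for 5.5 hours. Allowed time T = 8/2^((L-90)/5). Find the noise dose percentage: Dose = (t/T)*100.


T_allowed = 8 / 2^((97.7 - 90)/5) = 2.75108 hr
Dose = 5.5 / 2.75108 * 100 = 199.92 %


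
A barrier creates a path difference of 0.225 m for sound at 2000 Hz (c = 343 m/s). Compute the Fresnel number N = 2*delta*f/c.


N = 2*delta*f/c = 2*delta/lambda, where lambda = c/f
lambda = 343 / 2000 = 0.1715 m
N = 2 * 0.225 / 0.1715 = 2.6239


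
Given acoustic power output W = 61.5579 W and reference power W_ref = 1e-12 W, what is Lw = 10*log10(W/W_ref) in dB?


W / W_ref = 61.5579 / 1e-12 = 6.15579e+13
Lw = 10 * log10(6.15579e+13) = 137.89 dB


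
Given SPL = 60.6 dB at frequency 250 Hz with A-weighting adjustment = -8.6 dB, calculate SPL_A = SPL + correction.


A-weighting table: 250 Hz -> -8.6 dB correction
SPL_A = SPL + correction = 60.6 + (-8.6) = 52 dBA


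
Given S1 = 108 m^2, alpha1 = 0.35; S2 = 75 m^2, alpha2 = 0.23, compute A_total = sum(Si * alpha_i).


108 * 0.35 = 37.8
75 * 0.23 = 17.25
A_total = 37.8 + 17.25 = 55.05 m^2


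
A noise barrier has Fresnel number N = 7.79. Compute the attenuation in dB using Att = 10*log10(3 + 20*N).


3 + 20*N = 3 + 20*7.79 = 158.8
Att = 10*log10(158.8) = 22.009 dB


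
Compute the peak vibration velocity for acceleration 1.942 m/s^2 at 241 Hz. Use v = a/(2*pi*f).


omega = 2*pi*f = 2*pi*241 = 1514.25 rad/s
v = a / omega = 1.942 / 1514.25 = 0.0012825 m/s


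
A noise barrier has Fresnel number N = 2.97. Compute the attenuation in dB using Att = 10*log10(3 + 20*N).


3 + 20*N = 3 + 20*2.97 = 62.4
Att = 10*log10(62.4) = 17.952 dB


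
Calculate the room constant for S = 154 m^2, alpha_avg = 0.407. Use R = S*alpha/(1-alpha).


R = 154 * 0.407 / (1 - 0.407) = 105.7 m^2


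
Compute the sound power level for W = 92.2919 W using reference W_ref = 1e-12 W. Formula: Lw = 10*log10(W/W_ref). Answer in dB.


W / W_ref = 92.2919 / 1e-12 = 9.22919e+13
Lw = 10 * log10(9.22919e+13) = 139.65 dB


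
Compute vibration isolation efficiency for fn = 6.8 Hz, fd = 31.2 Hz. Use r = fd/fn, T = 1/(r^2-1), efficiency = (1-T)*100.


r = 31.2 / 6.8 = 4.58824
r^2 - 1 = 4.58824^2 - 1 = 20.0519
T = 1/20.0519 = 0.0498706
Efficiency = (1 - 0.0498706)*100 = 95.013 %


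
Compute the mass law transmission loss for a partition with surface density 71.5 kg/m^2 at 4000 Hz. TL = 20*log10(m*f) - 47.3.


m * f = 71.5 * 4000 = 286000
20*log10(286000) = 109.127 dB
TL = 109.127 - 47.3 = 61.827 dB


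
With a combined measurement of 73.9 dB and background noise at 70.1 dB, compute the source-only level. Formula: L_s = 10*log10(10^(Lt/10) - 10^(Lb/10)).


10^(73.9/10) = 2.45471e+07
10^(70.1/10) = 1.02329e+07
Difference = 2.45471e+07 - 1.02329e+07 = 1.43142e+07
L_source = 10*log10(1.43142e+07) = 71.558 dB


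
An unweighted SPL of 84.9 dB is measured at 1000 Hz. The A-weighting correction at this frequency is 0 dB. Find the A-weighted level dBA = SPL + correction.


A-weighting table: 1000 Hz -> 0 dB correction
SPL_A = SPL + correction = 84.9 + (0) = 84.9 dBA


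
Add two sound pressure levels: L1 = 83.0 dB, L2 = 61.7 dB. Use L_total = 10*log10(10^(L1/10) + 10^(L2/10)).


10^(83.0/10) = 1.99526e+08
10^(61.7/10) = 1.47911e+06
Sum = 1.99526e+08 + 1.47911e+06 = 2.01005e+08
L_total = 10*log10(2.01005e+08) = 83.032 dB


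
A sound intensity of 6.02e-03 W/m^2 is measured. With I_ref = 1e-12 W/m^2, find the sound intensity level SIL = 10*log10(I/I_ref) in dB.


I / I_ref = 6.02e-03 / 1e-12 = 6.02e+09
SIL = 10 * log10(6.02e+09) = 97.796 dB


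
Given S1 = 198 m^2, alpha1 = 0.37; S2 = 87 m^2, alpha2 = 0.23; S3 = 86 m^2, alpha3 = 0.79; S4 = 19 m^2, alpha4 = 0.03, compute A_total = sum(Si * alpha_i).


198 * 0.37 = 73.26
87 * 0.23 = 20.01
86 * 0.79 = 67.94
19 * 0.03 = 0.57
A_total = 73.26 + 20.01 + 67.94 + 0.57 = 161.78 m^2


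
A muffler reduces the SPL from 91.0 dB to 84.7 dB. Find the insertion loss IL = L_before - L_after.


Insertion loss = SPL without muffler - SPL with muffler
IL = 91.0 - 84.7 = 6.3 dB


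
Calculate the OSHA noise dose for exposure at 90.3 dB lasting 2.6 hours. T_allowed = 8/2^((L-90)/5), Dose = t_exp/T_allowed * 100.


T_allowed = 8 / 2^((90.3 - 90)/5) = 7.67411 hr
Dose = 2.6 / 7.67411 * 100 = 33.88 %


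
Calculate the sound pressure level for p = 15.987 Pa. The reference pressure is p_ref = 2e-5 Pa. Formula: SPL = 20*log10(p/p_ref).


p / p_ref = 15.987 / 2e-5 = 799350
SPL = 20 * log10(799350) = 118.05 dB


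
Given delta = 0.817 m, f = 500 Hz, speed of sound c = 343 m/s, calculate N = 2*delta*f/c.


N = 2*delta*f/c = 2*delta/lambda, where lambda = c/f
lambda = 343 / 500 = 0.686 m
N = 2 * 0.817 / 0.686 = 2.3819


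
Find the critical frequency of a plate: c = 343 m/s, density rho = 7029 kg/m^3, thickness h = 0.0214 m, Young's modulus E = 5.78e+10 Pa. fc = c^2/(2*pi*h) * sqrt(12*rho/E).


12*rho/E = 12*7029/5.78e+10 = 1.45931e-06
sqrt(12*rho/E) = sqrt(1.45931e-06) = 0.00120802
c^2/(2*pi*h) = 343^2/(2*pi*0.0214) = 874973
fc = 874973 * 0.00120802 = 1057 Hz


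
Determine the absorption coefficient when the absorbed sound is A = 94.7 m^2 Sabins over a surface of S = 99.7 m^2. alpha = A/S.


Absorption coefficient = absorbed power / incident power
alpha = A / S = 94.7 / 99.7 = 0.94985


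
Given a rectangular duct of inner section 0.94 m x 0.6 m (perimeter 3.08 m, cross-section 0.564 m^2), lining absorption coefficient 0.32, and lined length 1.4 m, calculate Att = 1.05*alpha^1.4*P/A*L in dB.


alpha^1.4 = 0.32^1.4 = 0.202866
Attenuation rate = 1.05 * alpha^1.4 * P / A
= 1.05 * 0.202866 * 3.08 / 0.564 = 1.16324 dB/m
Total Att = 1.16324 * 1.4 = 1.6285 dB


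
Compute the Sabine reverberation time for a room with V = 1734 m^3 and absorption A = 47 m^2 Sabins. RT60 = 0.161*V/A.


RT60 = 0.161 * 1734 / 47 = 5.9399 s


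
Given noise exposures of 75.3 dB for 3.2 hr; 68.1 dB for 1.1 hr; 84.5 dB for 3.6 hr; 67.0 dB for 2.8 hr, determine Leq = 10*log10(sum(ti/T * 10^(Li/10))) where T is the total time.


T_total = 3.2 + 1.1 + 3.6 + 2.8 = 10.7 hr
(3.2/10.7) * 10^(75.3/10) = 1.01337e+07
(1.1/10.7) * 10^(68.1/10) = 663757
(3.6/10.7) * 10^(84.5/10) = 9.48241e+07
(2.8/10.7) * 10^(67.0/10) = 1.31152e+06
Sum = 1.01337e+07 + 663757 + 9.48241e+07 + 1.31152e+06 = 1.06933e+08
Leq = 10*log10(1.06933e+08) = 80.291 dB


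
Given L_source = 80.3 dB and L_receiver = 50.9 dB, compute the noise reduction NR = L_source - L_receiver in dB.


NR = L_source - L_receiver (difference between source and receiving room levels)
NR = 80.3 - 50.9 = 29.4 dB


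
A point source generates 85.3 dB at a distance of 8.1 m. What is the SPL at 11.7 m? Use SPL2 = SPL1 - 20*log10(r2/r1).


r2/r1 = 11.7/8.1 = 1.44444
Correction = 20*log10(1.44444) = 3.19399 dB
SPL2 = 85.3 - 3.19399 = 82.106 dB


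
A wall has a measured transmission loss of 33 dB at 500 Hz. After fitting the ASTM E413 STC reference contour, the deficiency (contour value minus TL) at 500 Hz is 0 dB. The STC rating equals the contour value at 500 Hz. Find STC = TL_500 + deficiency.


By ASTM E413, STC = value of the fitted reference contour at 500 Hz.
Contour value at 500 Hz = TL_500 + deficiency = 33 + 0 = 33
STC = 33


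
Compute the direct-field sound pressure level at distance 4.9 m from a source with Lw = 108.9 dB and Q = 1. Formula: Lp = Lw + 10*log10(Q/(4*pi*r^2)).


4*pi*r^2 = 4*pi*4.9^2 = 301.719 m^2
Q / (4*pi*r^2) = 1 / 301.719 = 0.00331434
Lp = 108.9 + 10*log10(0.00331434) = 84.104 dB


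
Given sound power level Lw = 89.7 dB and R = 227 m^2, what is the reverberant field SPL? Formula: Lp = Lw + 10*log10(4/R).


4/R = 4/227 = 0.0176211
Lp = 89.7 + 10*log10(0.0176211) = 72.16 dB


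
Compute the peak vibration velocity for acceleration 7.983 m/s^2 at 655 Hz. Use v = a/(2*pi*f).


omega = 2*pi*f = 2*pi*655 = 4115.49 rad/s
v = a / omega = 7.983 / 4115.49 = 0.0019397 m/s


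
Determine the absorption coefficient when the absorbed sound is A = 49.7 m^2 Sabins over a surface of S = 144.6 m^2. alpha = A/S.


Absorption coefficient = absorbed power / incident power
alpha = A / S = 49.7 / 144.6 = 0.34371


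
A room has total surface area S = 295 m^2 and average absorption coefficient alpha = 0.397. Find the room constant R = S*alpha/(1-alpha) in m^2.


R = 295 * 0.397 / (1 - 0.397) = 194.22 m^2


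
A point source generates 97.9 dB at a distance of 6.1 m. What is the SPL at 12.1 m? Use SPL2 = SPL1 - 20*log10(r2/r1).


r2/r1 = 12.1/6.1 = 1.98361
Correction = 20*log10(1.98361) = 5.94913 dB
SPL2 = 97.9 - 5.94913 = 91.951 dB


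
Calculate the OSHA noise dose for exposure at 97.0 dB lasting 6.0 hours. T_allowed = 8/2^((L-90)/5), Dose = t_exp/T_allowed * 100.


T_allowed = 8 / 2^((97.0 - 90)/5) = 3.03143 hr
Dose = 6.0 / 3.03143 * 100 = 197.93 %


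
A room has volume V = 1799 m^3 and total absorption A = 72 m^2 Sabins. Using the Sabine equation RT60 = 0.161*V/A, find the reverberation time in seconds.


RT60 = 0.161 * 1799 / 72 = 4.0228 s


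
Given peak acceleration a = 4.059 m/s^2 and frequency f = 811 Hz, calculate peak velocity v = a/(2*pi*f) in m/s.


omega = 2*pi*f = 2*pi*811 = 5095.66 rad/s
v = a / omega = 4.059 / 5095.66 = 0.00079656 m/s


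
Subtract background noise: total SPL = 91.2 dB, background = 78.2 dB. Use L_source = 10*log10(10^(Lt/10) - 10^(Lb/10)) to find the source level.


10^(91.2/10) = 1.31826e+09
10^(78.2/10) = 6.60693e+07
Difference = 1.31826e+09 - 6.60693e+07 = 1.25219e+09
L_source = 10*log10(1.25219e+09) = 90.977 dB


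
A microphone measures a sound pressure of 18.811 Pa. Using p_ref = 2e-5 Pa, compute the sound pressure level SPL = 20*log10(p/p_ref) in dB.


p / p_ref = 18.811 / 2e-5 = 940550
SPL = 20 * log10(940550) = 119.47 dB


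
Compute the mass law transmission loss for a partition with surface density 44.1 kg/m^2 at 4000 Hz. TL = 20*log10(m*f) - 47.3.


m * f = 44.1 * 4000 = 176400
20*log10(176400) = 104.93 dB
TL = 104.93 - 47.3 = 57.63 dB


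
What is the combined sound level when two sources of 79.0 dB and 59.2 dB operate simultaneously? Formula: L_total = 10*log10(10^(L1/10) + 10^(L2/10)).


10^(79.0/10) = 7.94328e+07
10^(59.2/10) = 831764
Sum = 7.94328e+07 + 831764 = 8.02646e+07
L_total = 10*log10(8.02646e+07) = 79.045 dB


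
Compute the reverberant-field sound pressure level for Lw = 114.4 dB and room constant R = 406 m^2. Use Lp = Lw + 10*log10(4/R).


4/R = 4/406 = 0.00985222
Lp = 114.4 + 10*log10(0.00985222) = 94.335 dB


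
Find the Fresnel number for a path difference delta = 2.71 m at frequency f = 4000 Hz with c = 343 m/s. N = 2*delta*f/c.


N = 2*delta*f/c = 2*delta/lambda, where lambda = c/f
lambda = 343 / 4000 = 0.08575 m
N = 2 * 2.71 / 0.08575 = 63.207


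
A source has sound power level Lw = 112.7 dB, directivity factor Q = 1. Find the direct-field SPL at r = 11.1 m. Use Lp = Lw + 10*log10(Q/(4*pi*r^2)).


4*pi*r^2 = 4*pi*11.1^2 = 1548.3 m^2
Q / (4*pi*r^2) = 1 / 1548.3 = 0.00064587
Lp = 112.7 + 10*log10(0.00064587) = 80.801 dB


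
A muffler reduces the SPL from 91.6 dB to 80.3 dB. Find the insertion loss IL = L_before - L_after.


Insertion loss = SPL without muffler - SPL with muffler
IL = 91.6 - 80.3 = 11.3 dB


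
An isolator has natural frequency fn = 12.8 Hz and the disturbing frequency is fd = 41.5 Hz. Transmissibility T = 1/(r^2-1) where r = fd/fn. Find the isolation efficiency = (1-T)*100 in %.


r = 41.5 / 12.8 = 3.24219
r^2 - 1 = 3.24219^2 - 1 = 9.5118
T = 1/9.5118 = 0.105133
Efficiency = (1 - 0.105133)*100 = 89.487 %


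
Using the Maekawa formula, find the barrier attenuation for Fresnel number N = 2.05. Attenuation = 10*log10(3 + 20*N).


3 + 20*N = 3 + 20*2.05 = 44
Att = 10*log10(44) = 16.435 dB


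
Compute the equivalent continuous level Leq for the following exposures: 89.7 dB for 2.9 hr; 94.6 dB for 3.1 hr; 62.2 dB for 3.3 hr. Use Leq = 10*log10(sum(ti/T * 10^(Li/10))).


T_total = 2.9 + 3.1 + 3.3 = 9.3 hr
(2.9/9.3) * 10^(89.7/10) = 2.91015e+08
(3.1/9.3) * 10^(94.6/10) = 9.61344e+08
(3.3/9.3) * 10^(62.2/10) = 588886
Sum = 2.91015e+08 + 9.61344e+08 + 588886 = 1.25295e+09
Leq = 10*log10(1.25295e+09) = 90.979 dB


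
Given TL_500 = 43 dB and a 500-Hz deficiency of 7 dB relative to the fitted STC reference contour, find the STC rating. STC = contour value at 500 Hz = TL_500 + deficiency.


By ASTM E413, STC = value of the fitted reference contour at 500 Hz.
Contour value at 500 Hz = TL_500 + deficiency = 43 + 7 = 50
STC = 50


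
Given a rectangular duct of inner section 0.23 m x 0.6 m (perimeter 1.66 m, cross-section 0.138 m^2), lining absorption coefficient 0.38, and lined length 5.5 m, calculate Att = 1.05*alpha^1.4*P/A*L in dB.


alpha^1.4 = 0.38^1.4 = 0.258046
Attenuation rate = 1.05 * alpha^1.4 * P / A
= 1.05 * 0.258046 * 1.66 / 0.138 = 3.25923 dB/m
Total Att = 3.25923 * 5.5 = 17.926 dB


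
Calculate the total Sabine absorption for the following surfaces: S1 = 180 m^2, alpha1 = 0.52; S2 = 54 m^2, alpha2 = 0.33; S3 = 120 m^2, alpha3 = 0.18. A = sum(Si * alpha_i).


180 * 0.52 = 93.6
54 * 0.33 = 17.82
120 * 0.18 = 21.6
A_total = 93.6 + 17.82 + 21.6 = 133.02 m^2


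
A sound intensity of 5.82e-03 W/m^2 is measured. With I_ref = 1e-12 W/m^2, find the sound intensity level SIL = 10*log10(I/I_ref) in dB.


I / I_ref = 5.82e-03 / 1e-12 = 5.82e+09
SIL = 10 * log10(5.82e+09) = 97.649 dB


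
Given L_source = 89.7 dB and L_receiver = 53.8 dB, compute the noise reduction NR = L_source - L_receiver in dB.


NR = L_source - L_receiver (difference between source and receiving room levels)
NR = 89.7 - 53.8 = 35.9 dB


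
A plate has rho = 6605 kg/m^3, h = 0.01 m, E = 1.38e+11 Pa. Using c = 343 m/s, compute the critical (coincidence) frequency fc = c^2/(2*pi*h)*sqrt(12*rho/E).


12*rho/E = 12*6605/1.38e+11 = 5.74348e-07
sqrt(12*rho/E) = sqrt(5.74348e-07) = 0.000757858
c^2/(2*pi*h) = 343^2/(2*pi*0.01) = 1.87244e+06
fc = 1.87244e+06 * 0.000757858 = 1419 Hz


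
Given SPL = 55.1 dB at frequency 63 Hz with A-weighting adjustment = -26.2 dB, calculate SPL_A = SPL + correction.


A-weighting table: 63 Hz -> -26.2 dB correction
SPL_A = SPL + correction = 55.1 + (-26.2) = 28.9 dBA


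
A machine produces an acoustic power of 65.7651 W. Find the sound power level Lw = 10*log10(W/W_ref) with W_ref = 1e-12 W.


W / W_ref = 65.7651 / 1e-12 = 6.57651e+13
Lw = 10 * log10(6.57651e+13) = 138.18 dB


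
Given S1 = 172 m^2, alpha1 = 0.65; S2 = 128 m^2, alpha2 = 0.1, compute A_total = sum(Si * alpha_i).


172 * 0.65 = 111.8
128 * 0.1 = 12.8
A_total = 111.8 + 12.8 = 124.6 m^2


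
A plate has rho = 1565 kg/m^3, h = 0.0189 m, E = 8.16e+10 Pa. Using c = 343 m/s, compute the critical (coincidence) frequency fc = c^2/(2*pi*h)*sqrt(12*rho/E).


12*rho/E = 12*1565/8.16e+10 = 2.30147e-07
sqrt(12*rho/E) = sqrt(2.30147e-07) = 0.000479736
c^2/(2*pi*h) = 343^2/(2*pi*0.0189) = 990710
fc = 990710 * 0.000479736 = 475.28 Hz


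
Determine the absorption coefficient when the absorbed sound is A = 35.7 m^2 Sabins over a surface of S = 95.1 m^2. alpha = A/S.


Absorption coefficient = absorbed power / incident power
alpha = A / S = 35.7 / 95.1 = 0.37539


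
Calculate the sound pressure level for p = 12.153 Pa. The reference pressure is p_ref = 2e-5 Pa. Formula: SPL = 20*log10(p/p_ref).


p / p_ref = 12.153 / 2e-5 = 607650
SPL = 20 * log10(607650) = 115.67 dB


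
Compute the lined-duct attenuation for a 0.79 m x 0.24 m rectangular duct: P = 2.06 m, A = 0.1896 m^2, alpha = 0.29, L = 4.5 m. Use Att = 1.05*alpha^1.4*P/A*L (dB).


alpha^1.4 = 0.29^1.4 = 0.176749
Attenuation rate = 1.05 * alpha^1.4 * P / A
= 1.05 * 0.176749 * 2.06 / 0.1896 = 2.01639 dB/m
Total Att = 2.01639 * 4.5 = 9.0738 dB


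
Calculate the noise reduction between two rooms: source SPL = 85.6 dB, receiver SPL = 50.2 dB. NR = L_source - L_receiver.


NR = L_source - L_receiver (difference between source and receiving room levels)
NR = 85.6 - 50.2 = 35.4 dB


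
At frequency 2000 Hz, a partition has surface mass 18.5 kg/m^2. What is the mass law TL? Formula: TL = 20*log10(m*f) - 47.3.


m * f = 18.5 * 2000 = 37000
20*log10(37000) = 91.364 dB
TL = 91.364 - 47.3 = 44.064 dB


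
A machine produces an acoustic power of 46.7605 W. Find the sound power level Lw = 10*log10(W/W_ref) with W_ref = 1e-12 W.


W / W_ref = 46.7605 / 1e-12 = 4.67605e+13
Lw = 10 * log10(4.67605e+13) = 136.7 dB


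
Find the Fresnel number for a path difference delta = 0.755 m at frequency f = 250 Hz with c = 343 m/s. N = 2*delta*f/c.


N = 2*delta*f/c = 2*delta/lambda, where lambda = c/f
lambda = 343 / 250 = 1.372 m
N = 2 * 0.755 / 1.372 = 1.1006


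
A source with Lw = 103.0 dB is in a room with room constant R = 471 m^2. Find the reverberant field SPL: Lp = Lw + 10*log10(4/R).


4/R = 4/471 = 0.00849257
Lp = 103.0 + 10*log10(0.00849257) = 82.29 dB


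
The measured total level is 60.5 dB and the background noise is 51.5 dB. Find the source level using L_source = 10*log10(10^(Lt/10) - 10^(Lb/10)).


10^(60.5/10) = 1.12202e+06
10^(51.5/10) = 141254
Difference = 1.12202e+06 - 141254 = 980766
L_source = 10*log10(980766) = 59.916 dB


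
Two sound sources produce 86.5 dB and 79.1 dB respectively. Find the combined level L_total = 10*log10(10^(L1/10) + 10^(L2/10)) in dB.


10^(86.5/10) = 4.46684e+08
10^(79.1/10) = 8.12831e+07
Sum = 4.46684e+08 + 8.12831e+07 = 5.27967e+08
L_total = 10*log10(5.27967e+08) = 87.226 dB


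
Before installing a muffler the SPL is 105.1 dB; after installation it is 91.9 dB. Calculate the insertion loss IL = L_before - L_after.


Insertion loss = SPL without muffler - SPL with muffler
IL = 105.1 - 91.9 = 13.2 dB


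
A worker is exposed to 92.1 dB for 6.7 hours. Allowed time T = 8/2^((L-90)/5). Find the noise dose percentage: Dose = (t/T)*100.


T_allowed = 8 / 2^((92.1 - 90)/5) = 5.9794 hr
Dose = 6.7 / 5.9794 * 100 = 112.05 %


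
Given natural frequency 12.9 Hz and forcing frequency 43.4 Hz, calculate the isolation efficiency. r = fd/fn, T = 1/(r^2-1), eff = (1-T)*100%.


r = 43.4 / 12.9 = 3.36434
r^2 - 1 = 3.36434^2 - 1 = 10.3188
T = 1/10.3188 = 0.0969105
Efficiency = (1 - 0.0969105)*100 = 90.309 %


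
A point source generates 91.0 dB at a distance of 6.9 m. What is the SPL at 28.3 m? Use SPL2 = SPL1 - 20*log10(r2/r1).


r2/r1 = 28.3/6.9 = 4.10145
Correction = 20*log10(4.10145) = 12.2587 dB
SPL2 = 91.0 - 12.2587 = 78.741 dB


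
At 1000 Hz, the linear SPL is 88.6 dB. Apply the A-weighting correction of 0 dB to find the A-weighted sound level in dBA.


A-weighting table: 1000 Hz -> 0 dB correction
SPL_A = SPL + correction = 88.6 + (0) = 88.6 dBA


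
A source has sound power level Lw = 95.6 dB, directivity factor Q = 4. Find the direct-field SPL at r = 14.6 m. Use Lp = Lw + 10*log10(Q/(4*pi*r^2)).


4*pi*r^2 = 4*pi*14.6^2 = 2678.65 m^2
Q / (4*pi*r^2) = 4 / 2678.65 = 0.00149329
Lp = 95.6 + 10*log10(0.00149329) = 67.341 dB


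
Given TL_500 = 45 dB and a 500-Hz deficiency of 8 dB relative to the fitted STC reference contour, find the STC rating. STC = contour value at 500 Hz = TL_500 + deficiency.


By ASTM E413, STC = value of the fitted reference contour at 500 Hz.
Contour value at 500 Hz = TL_500 + deficiency = 45 + 8 = 53
STC = 53


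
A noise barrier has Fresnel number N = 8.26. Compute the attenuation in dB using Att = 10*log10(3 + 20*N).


3 + 20*N = 3 + 20*8.26 = 168.2
Att = 10*log10(168.2) = 22.258 dB


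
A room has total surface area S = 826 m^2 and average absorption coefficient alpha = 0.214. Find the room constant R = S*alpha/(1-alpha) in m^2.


R = 826 * 0.214 / (1 - 0.214) = 224.89 m^2


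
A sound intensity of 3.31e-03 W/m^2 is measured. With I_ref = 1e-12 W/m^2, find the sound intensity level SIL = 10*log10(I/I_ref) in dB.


I / I_ref = 3.31e-03 / 1e-12 = 3.31e+09
SIL = 10 * log10(3.31e+09) = 95.198 dB


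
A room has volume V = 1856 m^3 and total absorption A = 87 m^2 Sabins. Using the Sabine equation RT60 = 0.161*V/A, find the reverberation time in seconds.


RT60 = 0.161 * 1856 / 87 = 3.4347 s


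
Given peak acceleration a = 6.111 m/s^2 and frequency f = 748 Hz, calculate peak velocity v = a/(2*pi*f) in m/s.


omega = 2*pi*f = 2*pi*748 = 4699.82 rad/s
v = a / omega = 6.111 / 4699.82 = 0.0013003 m/s


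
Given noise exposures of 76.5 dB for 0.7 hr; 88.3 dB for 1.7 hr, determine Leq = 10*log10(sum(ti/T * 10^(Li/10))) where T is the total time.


T_total = 0.7 + 1.7 = 2.4 hr
(0.7/2.4) * 10^(76.5/10) = 1.30283e+07
(1.7/2.4) * 10^(88.3/10) = 4.78892e+08
Sum = 1.30283e+07 + 4.78892e+08 = 4.9192e+08
Leq = 10*log10(4.9192e+08) = 86.919 dB


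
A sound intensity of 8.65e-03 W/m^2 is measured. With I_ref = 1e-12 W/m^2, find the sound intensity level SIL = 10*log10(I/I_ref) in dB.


I / I_ref = 8.65e-03 / 1e-12 = 8.65e+09
SIL = 10 * log10(8.65e+09) = 99.37 dB


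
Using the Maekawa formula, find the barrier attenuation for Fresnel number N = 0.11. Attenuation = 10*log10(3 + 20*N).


3 + 20*N = 3 + 20*0.11 = 5.2
Att = 10*log10(5.2) = 7.16 dB


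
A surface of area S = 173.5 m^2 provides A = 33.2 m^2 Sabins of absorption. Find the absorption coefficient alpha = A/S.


Absorption coefficient = absorbed power / incident power
alpha = A / S = 33.2 / 173.5 = 0.19135


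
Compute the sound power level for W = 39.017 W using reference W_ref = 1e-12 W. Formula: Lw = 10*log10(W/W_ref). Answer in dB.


W / W_ref = 39.017 / 1e-12 = 3.9017e+13
Lw = 10 * log10(3.9017e+13) = 135.91 dB


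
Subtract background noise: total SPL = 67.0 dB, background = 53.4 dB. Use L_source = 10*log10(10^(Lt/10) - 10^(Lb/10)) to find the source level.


10^(67.0/10) = 5.01187e+06
10^(53.4/10) = 218776
Difference = 5.01187e+06 - 218776 = 4.79309e+06
L_source = 10*log10(4.79309e+06) = 66.806 dB


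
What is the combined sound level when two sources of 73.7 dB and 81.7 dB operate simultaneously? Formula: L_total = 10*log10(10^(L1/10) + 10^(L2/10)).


10^(73.7/10) = 2.34423e+07
10^(81.7/10) = 1.47911e+08
Sum = 2.34423e+07 + 1.47911e+08 = 1.71353e+08
L_total = 10*log10(1.71353e+08) = 82.339 dB


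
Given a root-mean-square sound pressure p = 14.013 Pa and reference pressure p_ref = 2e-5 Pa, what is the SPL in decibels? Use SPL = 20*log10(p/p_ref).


p / p_ref = 14.013 / 2e-5 = 700650
SPL = 20 * log10(700650) = 116.91 dB


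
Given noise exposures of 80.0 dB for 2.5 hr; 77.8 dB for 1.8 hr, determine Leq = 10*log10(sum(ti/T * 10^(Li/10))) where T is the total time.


T_total = 2.5 + 1.8 = 4.3 hr
(2.5/4.3) * 10^(80.0/10) = 5.81395e+07
(1.8/4.3) * 10^(77.8/10) = 2.52234e+07
Sum = 5.81395e+07 + 2.52234e+07 = 8.33629e+07
Leq = 10*log10(8.33629e+07) = 79.21 dB


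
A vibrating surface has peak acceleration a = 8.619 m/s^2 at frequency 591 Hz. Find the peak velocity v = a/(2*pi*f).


omega = 2*pi*f = 2*pi*591 = 3713.36 rad/s
v = a / omega = 8.619 / 3713.36 = 0.0023211 m/s


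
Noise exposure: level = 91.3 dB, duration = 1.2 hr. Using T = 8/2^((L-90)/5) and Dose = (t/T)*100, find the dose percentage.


T_allowed = 8 / 2^((91.3 - 90)/5) = 6.6807 hr
Dose = 1.2 / 6.6807 * 100 = 17.962 %


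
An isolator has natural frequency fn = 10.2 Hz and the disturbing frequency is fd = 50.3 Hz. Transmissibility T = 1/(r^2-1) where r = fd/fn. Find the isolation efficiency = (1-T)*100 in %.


r = 50.3 / 10.2 = 4.93137
r^2 - 1 = 4.93137^2 - 1 = 23.3184
T = 1/23.3184 = 0.0428846
Efficiency = (1 - 0.0428846)*100 = 95.712 %


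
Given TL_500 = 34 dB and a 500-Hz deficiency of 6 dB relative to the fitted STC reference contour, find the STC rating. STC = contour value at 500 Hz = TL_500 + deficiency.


By ASTM E413, STC = value of the fitted reference contour at 500 Hz.
Contour value at 500 Hz = TL_500 + deficiency = 34 + 6 = 40
STC = 40


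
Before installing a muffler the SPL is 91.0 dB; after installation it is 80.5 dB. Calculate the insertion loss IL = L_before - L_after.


Insertion loss = SPL without muffler - SPL with muffler
IL = 91.0 - 80.5 = 10.5 dB


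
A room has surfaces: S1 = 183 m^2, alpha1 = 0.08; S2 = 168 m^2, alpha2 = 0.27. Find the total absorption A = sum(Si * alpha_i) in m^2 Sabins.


183 * 0.08 = 14.64
168 * 0.27 = 45.36
A_total = 14.64 + 45.36 = 60 m^2


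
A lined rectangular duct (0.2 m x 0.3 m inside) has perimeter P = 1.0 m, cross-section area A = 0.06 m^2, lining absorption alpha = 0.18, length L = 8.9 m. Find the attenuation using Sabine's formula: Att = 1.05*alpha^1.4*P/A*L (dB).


alpha^1.4 = 0.18^1.4 = 0.0906529
Attenuation rate = 1.05 * alpha^1.4 * P / A
= 1.05 * 0.0906529 * 1.0 / 0.06 = 1.58643 dB/m
Total Att = 1.58643 * 8.9 = 14.119 dB


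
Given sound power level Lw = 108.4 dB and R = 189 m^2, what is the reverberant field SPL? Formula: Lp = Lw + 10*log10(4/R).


4/R = 4/189 = 0.021164
Lp = 108.4 + 10*log10(0.021164) = 91.656 dB


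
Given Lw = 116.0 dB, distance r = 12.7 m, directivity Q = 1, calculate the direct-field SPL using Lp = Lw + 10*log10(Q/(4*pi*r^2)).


4*pi*r^2 = 4*pi*12.7^2 = 2026.83 m^2
Q / (4*pi*r^2) = 1 / 2026.83 = 0.000493381
Lp = 116.0 + 10*log10(0.000493381) = 82.932 dB


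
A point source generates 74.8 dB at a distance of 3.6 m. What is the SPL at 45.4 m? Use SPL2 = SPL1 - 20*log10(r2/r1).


r2/r1 = 45.4/3.6 = 12.6111
Correction = 20*log10(12.6111) = 22.0151 dB
SPL2 = 74.8 - 22.0151 = 52.785 dB


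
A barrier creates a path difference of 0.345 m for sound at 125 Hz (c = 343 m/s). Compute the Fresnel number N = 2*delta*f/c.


N = 2*delta*f/c = 2*delta/lambda, where lambda = c/f
lambda = 343 / 125 = 2.744 m
N = 2 * 0.345 / 2.744 = 0.25146


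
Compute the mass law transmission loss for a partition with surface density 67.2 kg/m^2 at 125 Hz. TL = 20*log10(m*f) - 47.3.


m * f = 67.2 * 125 = 8400
20*log10(8400) = 78.4856 dB
TL = 78.4856 - 47.3 = 31.186 dB


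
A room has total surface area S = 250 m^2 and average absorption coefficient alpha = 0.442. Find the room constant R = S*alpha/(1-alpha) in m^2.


R = 250 * 0.442 / (1 - 0.442) = 198.03 m^2


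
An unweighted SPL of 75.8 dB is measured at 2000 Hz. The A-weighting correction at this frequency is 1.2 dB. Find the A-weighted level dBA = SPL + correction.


A-weighting table: 2000 Hz -> 1.2 dB correction
SPL_A = SPL + correction = 75.8 + (1.2) = 77 dBA


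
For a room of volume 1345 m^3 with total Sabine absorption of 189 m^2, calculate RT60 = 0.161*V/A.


RT60 = 0.161 * 1345 / 189 = 1.1457 s


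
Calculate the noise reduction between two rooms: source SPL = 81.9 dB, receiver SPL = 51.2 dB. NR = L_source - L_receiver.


NR = L_source - L_receiver (difference between source and receiving room levels)
NR = 81.9 - 51.2 = 30.7 dB


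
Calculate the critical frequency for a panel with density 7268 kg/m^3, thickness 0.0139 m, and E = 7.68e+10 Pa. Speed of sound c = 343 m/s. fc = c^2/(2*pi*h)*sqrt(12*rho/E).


12*rho/E = 12*7268/7.68e+10 = 1.13563e-06
sqrt(12*rho/E) = sqrt(1.13563e-06) = 0.00106566
c^2/(2*pi*h) = 343^2/(2*pi*0.0139) = 1.34708e+06
fc = 1.34708e+06 * 0.00106566 = 1435.5 Hz


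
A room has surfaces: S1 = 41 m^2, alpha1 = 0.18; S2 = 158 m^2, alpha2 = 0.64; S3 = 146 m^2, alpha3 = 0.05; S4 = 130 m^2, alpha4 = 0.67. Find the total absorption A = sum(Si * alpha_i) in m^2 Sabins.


41 * 0.18 = 7.38
158 * 0.64 = 101.12
146 * 0.05 = 7.3
130 * 0.67 = 87.1
A_total = 7.38 + 101.12 + 7.3 + 87.1 = 202.9 m^2


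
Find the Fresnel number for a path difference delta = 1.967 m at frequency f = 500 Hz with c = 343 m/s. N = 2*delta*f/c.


N = 2*delta*f/c = 2*delta/lambda, where lambda = c/f
lambda = 343 / 500 = 0.686 m
N = 2 * 1.967 / 0.686 = 5.7347


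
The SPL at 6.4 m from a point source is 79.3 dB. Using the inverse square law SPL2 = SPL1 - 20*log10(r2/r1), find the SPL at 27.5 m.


r2/r1 = 27.5/6.4 = 4.29688
Correction = 20*log10(4.29688) = 12.6631 dB
SPL2 = 79.3 - 12.6631 = 66.637 dB


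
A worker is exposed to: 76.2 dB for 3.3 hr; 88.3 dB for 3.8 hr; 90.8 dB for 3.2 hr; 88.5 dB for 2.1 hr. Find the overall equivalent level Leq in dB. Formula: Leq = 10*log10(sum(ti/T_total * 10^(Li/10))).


T_total = 3.3 + 3.8 + 3.2 + 2.1 = 12.4 hr
(3.3/12.4) * 10^(76.2/10) = 1.10941e+07
(3.8/12.4) * 10^(88.3/10) = 2.07187e+08
(3.2/12.4) * 10^(90.8/10) = 3.10262e+08
(2.1/12.4) * 10^(88.5/10) = 1.19894e+08
Sum = 1.10941e+07 + 2.07187e+08 + 3.10262e+08 + 1.19894e+08 = 6.48437e+08
Leq = 10*log10(6.48437e+08) = 88.119 dB


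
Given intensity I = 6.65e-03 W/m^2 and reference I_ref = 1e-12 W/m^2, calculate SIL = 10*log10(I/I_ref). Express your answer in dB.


I / I_ref = 6.65e-03 / 1e-12 = 6.65e+09
SIL = 10 * log10(6.65e+09) = 98.228 dB


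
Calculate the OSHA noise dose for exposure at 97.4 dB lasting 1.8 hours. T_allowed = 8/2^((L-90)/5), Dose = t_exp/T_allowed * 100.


T_allowed = 8 / 2^((97.4 - 90)/5) = 2.86791 hr
Dose = 1.8 / 2.86791 * 100 = 62.763 %


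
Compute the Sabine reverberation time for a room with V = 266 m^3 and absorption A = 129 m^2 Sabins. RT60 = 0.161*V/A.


RT60 = 0.161 * 266 / 129 = 0.33198 s


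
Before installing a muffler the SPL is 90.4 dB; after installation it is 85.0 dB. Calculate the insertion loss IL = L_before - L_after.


Insertion loss = SPL without muffler - SPL with muffler
IL = 90.4 - 85.0 = 5.4 dB


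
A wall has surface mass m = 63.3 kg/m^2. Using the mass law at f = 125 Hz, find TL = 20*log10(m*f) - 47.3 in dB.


m * f = 63.3 * 125 = 7912.5
20*log10(7912.5) = 77.9663 dB
TL = 77.9663 - 47.3 = 30.666 dB
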